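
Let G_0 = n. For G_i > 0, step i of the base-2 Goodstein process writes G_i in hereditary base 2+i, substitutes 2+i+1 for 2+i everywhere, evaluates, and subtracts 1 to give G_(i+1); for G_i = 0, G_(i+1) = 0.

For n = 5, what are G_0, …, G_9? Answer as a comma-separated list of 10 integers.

5, 27, 255, 467, 775, 1197, 1751, 2454, 3325, 4382

[0] 5 ≡ 2^2 + 1 (base 2). Lift 3: 28. −1: 27.
[1] 27 ≡ 3^3 (base 3). Lift 4: 256. −1: 255.
[2] 255 ≡ 3·4^3 + 3·4^2 + 3·4 + 3 (base 4). Lift 5: 468. −1: 467.
[3] 467 ≡ 3·5^3 + 3·5^2 + 3·5 + 2 (base 5). Lift 6: 776. −1: 775.
[4] 775 ≡ 3·6^3 + 3·6^2 + 3·6 + 1 (base 6). Lift 7: 1198. −1: 1197.
[5] 1197 ≡ 3·7^3 + 3·7^2 + 3·7 (base 7). Lift 8: 1752. −1: 1751.
[6] 1751 ≡ 3·8^3 + 3·8^2 + 2·8 + 7 (base 8). Lift 9: 2455. −1: 2454.
[7] 2454 ≡ 3·9^3 + 3·9^2 + 2·9 + 6 (base 9). Lift 10: 3326. −1: 3325.
[8] 3325 ≡ 3·10^3 + 3·10^2 + 2·10 + 5 (base 10). Lift 11: 4383. −1: 4382.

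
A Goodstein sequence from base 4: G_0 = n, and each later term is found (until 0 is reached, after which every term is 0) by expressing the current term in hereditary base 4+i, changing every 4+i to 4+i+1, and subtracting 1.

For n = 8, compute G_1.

9

G_0 = 8. HB_4(8) = 2·4. Bump = 10. G_1 = 9.
G_1 = 9. HB_5(9) = 5 + 4. Bump = 10. G_2 = 9.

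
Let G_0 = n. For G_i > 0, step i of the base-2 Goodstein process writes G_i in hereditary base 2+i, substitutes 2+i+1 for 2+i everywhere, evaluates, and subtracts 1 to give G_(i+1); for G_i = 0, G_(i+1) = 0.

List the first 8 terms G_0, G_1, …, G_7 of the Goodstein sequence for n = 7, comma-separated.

7, 30, 259, 3127, 46657, 823543, 16777215, 37665879

7 —HB2→ 2^2 + 2 + 1 —bump→ 3^3 + 3 + 1 = 31 —(−1)→ 30
30 —HB3→ 3^3 + 3 —bump→ 4^4 + 4 = 260 —(−1)→ 259
259 —HB4→ 4^4 + 3 —bump→ 5^5 + 3 = 3128 —(−1)→ 3127
3127 —HB5→ 5^5 + 2 —bump→ 6^6 + 2 = 46658 —(−1)→ 46657
46657 —HB6→ 6^6 + 1 —bump→ 7^7 + 1 = 823544 —(−1)→ 823543
823543 —HB7→ 7^7 —bump→ 8^8 = 16777216 —(−1)→ 16777215
16777215 —HB8→ 7·8^7 + 7·8^6 + 7·8^5 + 7·8^4 + 7·8^3 + 7·8^2 + 7·8 + 7 —bump→ 7·9^7 + 7·9^6 + 7·9^5 + 7·9^4 + 7·9^3 + 7·9^2 + 7·9 + 7 = 37665880 —(−1)→ 37665879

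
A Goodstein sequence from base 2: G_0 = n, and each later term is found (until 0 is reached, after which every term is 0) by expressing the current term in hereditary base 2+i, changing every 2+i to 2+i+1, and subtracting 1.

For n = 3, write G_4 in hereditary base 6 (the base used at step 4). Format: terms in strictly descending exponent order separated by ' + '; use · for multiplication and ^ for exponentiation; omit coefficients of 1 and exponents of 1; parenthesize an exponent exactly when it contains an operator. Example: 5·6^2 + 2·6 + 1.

(0) 3|_2 = 2 + 1 ↦ 3 + 1|_3 = 4 ⇒ 3
(1) 3|_3 = 3 ↦ 4|_4 = 4 ⇒ 3
(2) 3|_4 = 3 ↦ 3|_5 = 3 ⇒ 2
(3) 2|_5 = 2 ↦ 2|_6 = 2 ⇒ 1

1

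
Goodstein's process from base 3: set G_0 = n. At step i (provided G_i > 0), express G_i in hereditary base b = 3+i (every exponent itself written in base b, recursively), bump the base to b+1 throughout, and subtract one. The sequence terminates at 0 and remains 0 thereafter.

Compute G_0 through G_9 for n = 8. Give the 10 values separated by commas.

8, 9, 10, 11, 11, 11, 11, 11, 11, 11

step 0: 8 = 2·3 + 2; sub 4 for 3: 2·4 + 2; = 10; G_1 = 10−1 = 9
step 1: 9 = 2·4 + 1; sub 5 for 4: 2·5 + 1; = 11; G_2 = 11−1 = 10
step 2: 10 = 2·5; sub 6 for 5: 2·6; = 12; G_3 = 12−1 = 11
step 3: 11 = 6 + 5; sub 7 for 6: 7 + 5; = 12; G_4 = 12−1 = 11
step 4: 11 = 7 + 4; sub 8 for 7: 8 + 4; = 12; G_5 = 12−1 = 11
step 5: 11 = 8 + 3; sub 9 for 8: 9 + 3; = 12; G_6 = 12−1 = 11
step 6: 11 = 9 + 2; sub 10 for 9: 10 + 2; = 12; G_7 = 12−1 = 11
step 7: 11 = 10 + 1; sub 11 for 10: 11 + 1; = 12; G_8 = 12−1 = 11
step 8: 11 = 11; sub 12 for 11: 12; = 12; G_9 = 12−1 = 11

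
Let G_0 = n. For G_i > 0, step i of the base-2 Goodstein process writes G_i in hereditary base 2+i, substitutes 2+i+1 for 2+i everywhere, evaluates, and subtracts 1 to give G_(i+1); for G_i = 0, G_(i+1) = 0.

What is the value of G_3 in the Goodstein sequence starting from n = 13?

G_0 = 13. HB_2(13) = 2^(2 + 1) + 2^2 + 1. Bump = 109. G_1 = 108.
G_1 = 108. HB_3(108) = 3^(3 + 1) + 3^3. Bump = 1280. G_2 = 1279.
G_2 = 1279. HB_4(1279) = 4^(4 + 1) + 3·4^3 + 3·4^2 + 3·4 + 3. Bump = 16093. G_3 = 16092.
G_3 = 16092. HB_5(16092) = 5^(5 + 1) + 3·5^3 + 3·5^2 + 3·5 + 2. Bump = 280712. G_4 = 280711.

16092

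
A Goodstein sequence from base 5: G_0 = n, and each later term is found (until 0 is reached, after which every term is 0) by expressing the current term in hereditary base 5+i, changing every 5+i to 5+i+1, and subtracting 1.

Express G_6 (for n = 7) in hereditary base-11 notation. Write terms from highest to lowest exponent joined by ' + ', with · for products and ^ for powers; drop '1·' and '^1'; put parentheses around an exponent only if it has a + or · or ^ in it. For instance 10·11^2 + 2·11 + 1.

7 —HB5→ 5 + 2 —bump→ 6 + 2 = 8 —(−1)→ 7
7 —HB6→ 6 + 1 —bump→ 7 + 1 = 8 —(−1)→ 7
7 —HB7→ 7 —bump→ 8 = 8 —(−1)→ 7
7 —HB8→ 7 —bump→ 7 = 7 —(−1)→ 6
6 —HB9→ 6 —bump→ 6 = 6 —(−1)→ 5
5 —HB10→ 5 —bump→ 5 = 5 —(−1)→ 4
4 —HB11→ 4 —bump→ 4 = 4 —(−1)→ 3

4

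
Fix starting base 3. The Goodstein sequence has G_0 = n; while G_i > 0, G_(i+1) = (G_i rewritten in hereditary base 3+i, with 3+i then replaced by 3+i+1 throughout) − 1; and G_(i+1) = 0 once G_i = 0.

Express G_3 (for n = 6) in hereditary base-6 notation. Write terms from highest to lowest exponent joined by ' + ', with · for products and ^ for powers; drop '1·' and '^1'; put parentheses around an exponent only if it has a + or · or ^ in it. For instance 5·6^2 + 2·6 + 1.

G_0 = 6. HB_3(6) = 2·3. Bump = 8. G_1 = 7.
G_1 = 7. HB_4(7) = 4 + 3. Bump = 8. G_2 = 7.
G_2 = 7. HB_5(7) = 5 + 2. Bump = 8. G_3 = 7.
G_3 = 7. HB_6(7) = 6 + 1. Bump = 8. G_4 = 7.

6 + 1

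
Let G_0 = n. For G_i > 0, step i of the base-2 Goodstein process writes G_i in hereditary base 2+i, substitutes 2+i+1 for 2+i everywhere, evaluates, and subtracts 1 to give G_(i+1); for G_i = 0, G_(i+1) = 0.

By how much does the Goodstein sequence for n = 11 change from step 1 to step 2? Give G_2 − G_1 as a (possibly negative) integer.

base 2: 11 = 2^(2 + 1) + 2 + 1; at 3: 3^(3 + 1) + 3 + 1 = 85; next = 84
base 3: 84 = 3^(3 + 1) + 3; at 4: 4^(4 + 1) + 4 = 1028; next = 1027

943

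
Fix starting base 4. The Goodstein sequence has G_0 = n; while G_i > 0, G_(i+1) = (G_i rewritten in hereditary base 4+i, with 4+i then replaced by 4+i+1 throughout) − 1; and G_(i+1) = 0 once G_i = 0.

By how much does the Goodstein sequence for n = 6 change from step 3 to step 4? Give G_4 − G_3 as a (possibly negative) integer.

step 0: 6 = 4 + 2; sub 5 for 4: 5 + 2; = 7; G_1 = 7−1 = 6
step 1: 6 = 5 + 1; sub 6 for 5: 6 + 1; = 7; G_2 = 7−1 = 6
step 2: 6 = 6; sub 7 for 6: 7; = 7; G_3 = 7−1 = 6
step 3: 6 = 6; sub 8 for 7: 6; = 6; G_4 = 6−1 = 5

-1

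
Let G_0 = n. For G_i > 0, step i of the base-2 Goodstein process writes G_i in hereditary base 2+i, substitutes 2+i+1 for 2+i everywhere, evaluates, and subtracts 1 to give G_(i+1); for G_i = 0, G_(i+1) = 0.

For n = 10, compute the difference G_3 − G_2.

base 2: 10 = 2^(2 + 1) + 2; at 3: 3^(3 + 1) + 3 = 84; next = 83
base 3: 83 = 3^(3 + 1) + 2; at 4: 4^(4 + 1) + 2 = 1026; next = 1025
base 4: 1025 = 4^(4 + 1) + 1; at 5: 5^(5 + 1) + 1 = 15626; next = 15625

14600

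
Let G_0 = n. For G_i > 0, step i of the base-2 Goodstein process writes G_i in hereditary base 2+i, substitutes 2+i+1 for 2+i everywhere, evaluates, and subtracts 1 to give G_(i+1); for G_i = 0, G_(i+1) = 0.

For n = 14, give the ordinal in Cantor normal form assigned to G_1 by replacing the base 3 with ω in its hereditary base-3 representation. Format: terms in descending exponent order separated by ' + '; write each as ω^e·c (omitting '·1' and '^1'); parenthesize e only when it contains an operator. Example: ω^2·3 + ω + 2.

G_0=14  [base 2] 2^(2 + 1) + 2^2 + 2  →[2↦3]→  3^(3 + 1) + 3^3 + 3 = 111  −1 ⇒ G_1=110
G_1=110  [base 3] 3^(3 + 1) + 3^3 + 2  →[3↦4]→  4^(4 + 1) + 4^4 + 2 = 1282  −1 ⇒ G_2=1281

ω^(ω + 1) + ω^ω + 2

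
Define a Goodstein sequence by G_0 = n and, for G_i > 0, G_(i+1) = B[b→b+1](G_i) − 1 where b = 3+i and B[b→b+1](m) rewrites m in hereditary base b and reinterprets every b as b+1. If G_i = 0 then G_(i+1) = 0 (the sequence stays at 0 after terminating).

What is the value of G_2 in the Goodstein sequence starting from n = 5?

5

G_0 = 5. HB_3(5) = 3 + 2. Bump = 6. G_1 = 5.
G_1 = 5. HB_4(5) = 4 + 1. Bump = 6. G_2 = 5.
G_2 = 5. HB_5(5) = 5. Bump = 6. G_3 = 5.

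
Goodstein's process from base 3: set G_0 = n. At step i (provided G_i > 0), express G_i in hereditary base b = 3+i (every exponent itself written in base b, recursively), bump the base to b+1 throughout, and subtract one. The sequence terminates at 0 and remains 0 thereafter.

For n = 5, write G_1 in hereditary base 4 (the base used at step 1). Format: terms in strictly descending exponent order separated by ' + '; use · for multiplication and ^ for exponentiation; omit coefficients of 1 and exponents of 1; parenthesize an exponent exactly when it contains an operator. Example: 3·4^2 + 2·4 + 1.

base 3: 5 = 3 + 2; at 4: 4 + 2 = 6; next = 5
base 4: 5 = 4 + 1; at 5: 5 + 1 = 6; next = 5

4 + 1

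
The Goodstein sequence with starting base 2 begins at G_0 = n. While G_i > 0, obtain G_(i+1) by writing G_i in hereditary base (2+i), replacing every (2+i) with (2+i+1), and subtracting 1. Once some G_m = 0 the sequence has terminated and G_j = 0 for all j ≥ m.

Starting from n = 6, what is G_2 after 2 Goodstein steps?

257

step 0: 6 = 2^2 + 2; sub 3 for 2: 3^3 + 3; = 30; G_1 = 30−1 = 29
step 1: 29 = 3^3 + 2; sub 4 for 3: 4^4 + 2; = 258; G_2 = 258−1 = 257
step 2: 257 = 4^4 + 1; sub 5 for 4: 5^5 + 1; = 3126; G_3 = 3126−1 = 3125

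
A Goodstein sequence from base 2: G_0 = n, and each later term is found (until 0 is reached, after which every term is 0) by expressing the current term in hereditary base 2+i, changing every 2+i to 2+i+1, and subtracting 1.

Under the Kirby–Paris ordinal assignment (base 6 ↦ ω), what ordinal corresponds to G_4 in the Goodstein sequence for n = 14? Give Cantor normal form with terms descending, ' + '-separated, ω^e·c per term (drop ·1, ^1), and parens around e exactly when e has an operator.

ω^(ω + 1) + ω^5·5 + ω^4·5 + ω^3·5 + ω^2·5 + ω·5 + 5

G_0=14  [base 2] 2^(2 + 1) + 2^2 + 2  →[2↦3]→  3^(3 + 1) + 3^3 + 3 = 111  −1 ⇒ G_1=110
G_1=110  [base 3] 3^(3 + 1) + 3^3 + 2  →[3↦4]→  4^(4 + 1) + 4^4 + 2 = 1282  −1 ⇒ G_2=1281
G_2=1281  [base 4] 4^(4 + 1) + 4^4 + 1  →[4↦5]→  5^(5 + 1) + 5^5 + 1 = 18751  −1 ⇒ G_3=18750
G_3=18750  [base 5] 5^(5 + 1) + 5^5  →[5↦6]→  6^(6 + 1) + 6^6 = 326592  −1 ⇒ G_4=326591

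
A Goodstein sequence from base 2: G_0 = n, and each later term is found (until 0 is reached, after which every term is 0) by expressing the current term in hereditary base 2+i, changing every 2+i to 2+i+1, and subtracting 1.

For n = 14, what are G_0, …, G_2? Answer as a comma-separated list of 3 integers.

14, 110, 1281

[0] 14 ≡ 2^(2 + 1) + 2^2 + 2 (base 2). Lift 3: 111. −1: 110.
[1] 110 ≡ 3^(3 + 1) + 3^3 + 2 (base 3). Lift 4: 1282. −1: 1281.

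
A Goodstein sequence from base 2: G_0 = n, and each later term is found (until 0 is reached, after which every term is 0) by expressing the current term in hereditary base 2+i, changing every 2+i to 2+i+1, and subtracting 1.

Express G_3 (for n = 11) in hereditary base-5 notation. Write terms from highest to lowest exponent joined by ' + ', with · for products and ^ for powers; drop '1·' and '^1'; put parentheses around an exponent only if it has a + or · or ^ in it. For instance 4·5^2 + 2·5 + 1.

step 0: 11 = 2^(2 + 1) + 2 + 1; sub 3 for 2: 3^(3 + 1) + 3 + 1; = 85; G_1 = 85−1 = 84
step 1: 84 = 3^(3 + 1) + 3; sub 4 for 3: 4^(4 + 1) + 4; = 1028; G_2 = 1028−1 = 1027
step 2: 1027 = 4^(4 + 1) + 3; sub 5 for 4: 5^(5 + 1) + 3; = 15628; G_3 = 15628−1 = 15627
step 3: 15627 = 5^(5 + 1) + 2; sub 6 for 5: 6^(6 + 1) + 2; = 279938; G_4 = 279938−1 = 279937

5^(5 + 1) + 2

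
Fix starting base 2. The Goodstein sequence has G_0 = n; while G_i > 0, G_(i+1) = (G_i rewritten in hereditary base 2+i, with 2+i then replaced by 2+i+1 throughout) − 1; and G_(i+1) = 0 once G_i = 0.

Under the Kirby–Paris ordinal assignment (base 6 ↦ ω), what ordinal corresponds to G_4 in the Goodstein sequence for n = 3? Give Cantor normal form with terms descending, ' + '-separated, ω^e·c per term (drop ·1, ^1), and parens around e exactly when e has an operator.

1

step 0: 3 = 2 + 1; sub 3 for 2: 3 + 1; = 4; G_1 = 4−1 = 3
step 1: 3 = 3; sub 4 for 3: 4; = 4; G_2 = 4−1 = 3
step 2: 3 = 3; sub 5 for 4: 3; = 3; G_3 = 3−1 = 2
step 3: 2 = 2; sub 6 for 5: 2; = 2; G_4 = 2−1 = 1
step 4: 1 = 1; sub 7 for 6: 1; = 1; G_5 = 1−1 = 0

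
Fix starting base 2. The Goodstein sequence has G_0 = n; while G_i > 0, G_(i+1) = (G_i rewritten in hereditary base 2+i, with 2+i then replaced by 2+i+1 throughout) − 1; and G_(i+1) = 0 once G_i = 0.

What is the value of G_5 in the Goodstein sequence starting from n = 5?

1197

G_0=5  [base 2] 2^2 + 1  →[2↦3]→  3^3 + 1 = 28  −1 ⇒ G_1=27
G_1=27  [base 3] 3^3  →[3↦4]→  4^4 = 256  −1 ⇒ G_2=255
G_2=255  [base 4] 3·4^3 + 3·4^2 + 3·4 + 3  →[4↦5]→  3·5^3 + 3·5^2 + 3·5 + 3 = 468  −1 ⇒ G_3=467
G_3=467  [base 5] 3·5^3 + 3·5^2 + 3·5 + 2  →[5↦6]→  3·6^3 + 3·6^2 + 3·6 + 2 = 776  −1 ⇒ G_4=775
G_4=775  [base 6] 3·6^3 + 3·6^2 + 3·6 + 1  →[6↦7]→  3·7^3 + 3·7^2 + 3·7 + 1 = 1198  −1 ⇒ G_5=1197
G_5=1197  [base 7] 3·7^3 + 3·7^2 + 3·7  →[7↦8]→  3·8^3 + 3·8^2 + 3·8 = 1752  −1 ⇒ G_6=1751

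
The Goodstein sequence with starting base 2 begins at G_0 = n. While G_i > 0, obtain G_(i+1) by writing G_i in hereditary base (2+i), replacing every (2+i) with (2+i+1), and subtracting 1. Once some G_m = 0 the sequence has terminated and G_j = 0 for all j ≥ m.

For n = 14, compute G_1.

step 0: 14 = 2^(2 + 1) + 2^2 + 2; sub 3 for 2: 3^(3 + 1) + 3^3 + 3; = 111; G_1 = 111−1 = 110
step 1: 110 = 3^(3 + 1) + 3^3 + 2; sub 4 for 3: 4^(4 + 1) + 4^4 + 2; = 1282; G_2 = 1282−1 = 1281

110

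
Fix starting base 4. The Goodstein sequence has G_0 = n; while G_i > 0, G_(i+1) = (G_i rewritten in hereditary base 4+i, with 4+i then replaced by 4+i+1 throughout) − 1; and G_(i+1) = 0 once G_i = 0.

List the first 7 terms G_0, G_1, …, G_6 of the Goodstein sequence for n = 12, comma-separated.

12, 14, 15, 16, 17, 18, 19

G_0=12  [base 4] 3·4  →[4↦5]→  3·5 = 15  −1 ⇒ G_1=14
G_1=14  [base 5] 2·5 + 4  →[5↦6]→  2·6 + 4 = 16  −1 ⇒ G_2=15
G_2=15  [base 6] 2·6 + 3  →[6↦7]→  2·7 + 3 = 17  −1 ⇒ G_3=16
G_3=16  [base 7] 2·7 + 2  →[7↦8]→  2·8 + 2 = 18  −1 ⇒ G_4=17
G_4=17  [base 8] 2·8 + 1  →[8↦9]→  2·9 + 1 = 19  −1 ⇒ G_5=18
G_5=18  [base 9] 2·9  →[9↦10]→  2·10 = 20  −1 ⇒ G_6=19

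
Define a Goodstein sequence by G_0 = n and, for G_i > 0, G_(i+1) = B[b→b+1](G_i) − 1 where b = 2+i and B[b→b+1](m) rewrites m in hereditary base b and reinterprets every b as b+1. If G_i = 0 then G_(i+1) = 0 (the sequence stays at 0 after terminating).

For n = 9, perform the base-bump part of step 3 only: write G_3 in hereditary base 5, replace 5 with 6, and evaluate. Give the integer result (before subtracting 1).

G_0=9  [base 2] 2^(2 + 1) + 1  →[2↦3]→  3^(3 + 1) + 1 = 82  −1 ⇒ G_1=81
G_1=81  [base 3] 3^(3 + 1)  →[3↦4]→  4^(4 + 1) = 1024  −1 ⇒ G_2=1023
G_2=1023  [base 4] 3·4^4 + 3·4^3 + 3·4^2 + 3·4 + 3  →[4↦5]→  3·5^5 + 3·5^3 + 3·5^2 + 3·5 + 3 = 9843  −1 ⇒ G_3=9842
G_3=9842  [base 5] 3·5^5 + 3·5^3 + 3·5^2 + 3·5 + 2  →[5↦6]→  3·6^6 + 3·6^3 + 3·6^2 + 3·6 + 2 = 140744  −1 ⇒ G_4=140743

140744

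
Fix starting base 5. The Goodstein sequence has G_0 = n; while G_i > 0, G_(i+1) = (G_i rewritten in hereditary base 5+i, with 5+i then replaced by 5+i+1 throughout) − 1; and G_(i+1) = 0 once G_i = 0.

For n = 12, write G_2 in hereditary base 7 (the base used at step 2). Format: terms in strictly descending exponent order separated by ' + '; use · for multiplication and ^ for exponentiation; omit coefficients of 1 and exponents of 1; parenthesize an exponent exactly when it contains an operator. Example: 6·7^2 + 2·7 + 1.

2·7

G_0 = 12. HB_5(12) = 2·5 + 2. Bump = 14. G_1 = 13.
G_1 = 13. HB_6(13) = 2·6 + 1. Bump = 15. G_2 = 14.
G_2 = 14. HB_7(14) = 2·7. Bump = 16. G_3 = 15.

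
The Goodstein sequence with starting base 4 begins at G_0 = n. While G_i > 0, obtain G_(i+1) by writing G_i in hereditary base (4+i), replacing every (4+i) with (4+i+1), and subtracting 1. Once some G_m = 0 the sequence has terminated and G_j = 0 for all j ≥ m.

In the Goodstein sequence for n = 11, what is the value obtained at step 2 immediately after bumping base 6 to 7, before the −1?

base 4: 11 = 2·4 + 3; at 5: 2·5 + 3 = 13; next = 12
base 5: 12 = 2·5 + 2; at 6: 2·6 + 2 = 14; next = 13
base 6: 13 = 2·6 + 1; at 7: 2·7 + 1 = 15; next = 14

15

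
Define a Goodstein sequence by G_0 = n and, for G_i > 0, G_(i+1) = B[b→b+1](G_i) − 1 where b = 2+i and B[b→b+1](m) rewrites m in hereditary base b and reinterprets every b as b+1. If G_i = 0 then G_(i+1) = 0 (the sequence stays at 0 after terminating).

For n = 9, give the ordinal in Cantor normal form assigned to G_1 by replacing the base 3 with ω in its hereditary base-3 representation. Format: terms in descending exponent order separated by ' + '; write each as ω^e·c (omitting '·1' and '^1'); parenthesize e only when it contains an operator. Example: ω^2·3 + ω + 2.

G_0 = 9. HB_2(9) = 2^(2 + 1) + 1. Bump = 82. G_1 = 81.
G_1 = 81. HB_3(81) = 3^(3 + 1). Bump = 1024. G_2 = 1023.

ω^(ω + 1)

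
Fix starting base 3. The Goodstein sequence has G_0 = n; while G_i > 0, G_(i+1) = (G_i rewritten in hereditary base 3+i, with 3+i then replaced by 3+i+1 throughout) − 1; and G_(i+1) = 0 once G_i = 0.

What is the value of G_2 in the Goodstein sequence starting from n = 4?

base 3: 4 = 3 + 1; at 4: 4 + 1 = 5; next = 4
base 4: 4 = 4; at 5: 5 = 5; next = 4
base 5: 4 = 4; at 6: 4 = 4; next = 3

4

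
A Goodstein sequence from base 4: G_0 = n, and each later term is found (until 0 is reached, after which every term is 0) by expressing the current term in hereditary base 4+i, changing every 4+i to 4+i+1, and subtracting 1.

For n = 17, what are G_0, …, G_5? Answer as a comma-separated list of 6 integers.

[0] 17 ≡ 4^2 + 1 (base 4). Lift 5: 26. −1: 25.
[1] 25 ≡ 5^2 (base 5). Lift 6: 36. −1: 35.
[2] 35 ≡ 5·6 + 5 (base 6). Lift 7: 40. −1: 39.
[3] 39 ≡ 5·7 + 4 (base 7). Lift 8: 44. −1: 43.
[4] 43 ≡ 5·8 + 3 (base 8). Lift 9: 48. −1: 47.

17, 25, 35, 39, 43, 47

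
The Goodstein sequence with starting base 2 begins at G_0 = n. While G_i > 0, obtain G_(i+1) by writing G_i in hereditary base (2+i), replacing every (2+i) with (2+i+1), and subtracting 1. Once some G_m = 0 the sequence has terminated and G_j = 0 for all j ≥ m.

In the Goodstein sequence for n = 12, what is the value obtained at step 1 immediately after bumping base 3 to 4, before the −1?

(0) 12|_2 = 2^(2 + 1) + 2^2 ↦ 3^(3 + 1) + 3^3|_3 = 108 ⇒ 107
(1) 107|_3 = 3^(3 + 1) + 2·3^2 + 2·3 + 2 ↦ 4^(4 + 1) + 2·4^2 + 2·4 + 2|_4 = 1066 ⇒ 1065

1066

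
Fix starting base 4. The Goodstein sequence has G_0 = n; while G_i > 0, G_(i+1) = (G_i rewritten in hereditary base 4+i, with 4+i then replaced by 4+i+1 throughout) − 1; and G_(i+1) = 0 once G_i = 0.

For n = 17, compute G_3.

39

17 —HB4→ 4^2 + 1 —bump→ 5^2 + 1 = 26 —(−1)→ 25
25 —HB5→ 5^2 —bump→ 6^2 = 36 —(−1)→ 35
35 —HB6→ 5·6 + 5 —bump→ 5·7 + 5 = 40 —(−1)→ 39
39 —HB7→ 5·7 + 4 —bump→ 5·8 + 4 = 44 —(−1)→ 43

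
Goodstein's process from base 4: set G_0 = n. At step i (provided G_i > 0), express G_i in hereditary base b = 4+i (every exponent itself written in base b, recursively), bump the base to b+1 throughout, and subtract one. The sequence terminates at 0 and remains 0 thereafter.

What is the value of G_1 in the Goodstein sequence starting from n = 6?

6

i=0: 6 = 4 + 2 (b=4); 4→5: 5 + 2 = 7; 7−1 = 6
i=1: 6 = 5 + 1 (b=5); 5→6: 6 + 1 = 7; 7−1 = 6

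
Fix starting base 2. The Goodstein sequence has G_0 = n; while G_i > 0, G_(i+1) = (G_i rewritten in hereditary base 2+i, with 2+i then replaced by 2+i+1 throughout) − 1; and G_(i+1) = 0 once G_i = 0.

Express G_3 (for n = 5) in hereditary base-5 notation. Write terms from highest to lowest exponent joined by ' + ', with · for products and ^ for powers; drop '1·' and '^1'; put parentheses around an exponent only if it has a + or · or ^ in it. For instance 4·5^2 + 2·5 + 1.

3·5^3 + 3·5^2 + 3·5 + 2

5 —HB2→ 2^2 + 1 —bump→ 3^3 + 1 = 28 —(−1)→ 27
27 —HB3→ 3^3 —bump→ 4^4 = 256 —(−1)→ 255
255 —HB4→ 3·4^3 + 3·4^2 + 3·4 + 3 —bump→ 3·5^3 + 3·5^2 + 3·5 + 3 = 468 —(−1)→ 467
467 —HB5→ 3·5^3 + 3·5^2 + 3·5 + 2 —bump→ 3·6^3 + 3·6^2 + 3·6 + 2 = 776 —(−1)→ 775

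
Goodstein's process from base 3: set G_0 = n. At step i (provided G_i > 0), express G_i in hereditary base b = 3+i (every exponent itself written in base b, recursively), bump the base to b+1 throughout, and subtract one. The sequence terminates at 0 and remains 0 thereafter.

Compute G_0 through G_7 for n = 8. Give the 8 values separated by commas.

8, 9, 10, 11, 11, 11, 11, 11

step 0: 8 = 2·3 + 2; sub 4 for 3: 2·4 + 2; = 10; G_1 = 10−1 = 9
step 1: 9 = 2·4 + 1; sub 5 for 4: 2·5 + 1; = 11; G_2 = 11−1 = 10
step 2: 10 = 2·5; sub 6 for 5: 2·6; = 12; G_3 = 12−1 = 11
step 3: 11 = 6 + 5; sub 7 for 6: 7 + 5; = 12; G_4 = 12−1 = 11
step 4: 11 = 7 + 4; sub 8 for 7: 8 + 4; = 12; G_5 = 12−1 = 11
step 5: 11 = 8 + 3; sub 9 for 8: 9 + 3; = 12; G_6 = 12−1 = 11
step 6: 11 = 9 + 2; sub 10 for 9: 10 + 2; = 12; G_7 = 12−1 = 11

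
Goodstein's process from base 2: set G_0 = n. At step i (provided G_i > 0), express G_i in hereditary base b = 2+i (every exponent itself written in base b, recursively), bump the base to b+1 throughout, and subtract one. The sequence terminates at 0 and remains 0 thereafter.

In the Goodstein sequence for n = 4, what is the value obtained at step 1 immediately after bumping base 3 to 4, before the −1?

base 2: 4 = 2^2; at 3: 3^3 = 27; next = 26
base 3: 26 = 2·3^2 + 2·3 + 2; at 4: 2·4^2 + 2·4 + 2 = 42; next = 41

42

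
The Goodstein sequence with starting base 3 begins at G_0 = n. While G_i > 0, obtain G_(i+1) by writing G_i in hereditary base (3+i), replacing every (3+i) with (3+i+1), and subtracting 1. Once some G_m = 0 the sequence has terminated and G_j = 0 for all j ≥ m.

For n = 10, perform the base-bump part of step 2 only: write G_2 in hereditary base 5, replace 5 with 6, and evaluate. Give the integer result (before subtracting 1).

28

[0] 10 ≡ 3^2 + 1 (base 3). Lift 4: 17. −1: 16.
[1] 16 ≡ 4^2 (base 4). Lift 5: 25. −1: 24.
[2] 24 ≡ 4·5 + 4 (base 5). Lift 6: 28. −1: 27.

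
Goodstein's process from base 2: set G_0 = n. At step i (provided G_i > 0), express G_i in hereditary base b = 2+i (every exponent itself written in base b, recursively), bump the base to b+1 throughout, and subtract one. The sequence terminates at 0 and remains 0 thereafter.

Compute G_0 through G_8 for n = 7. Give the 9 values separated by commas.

7 —HB2→ 2^2 + 2 + 1 —bump→ 3^3 + 3 + 1 = 31 —(−1)→ 30
30 —HB3→ 3^3 + 3 —bump→ 4^4 + 4 = 260 —(−1)→ 259
259 —HB4→ 4^4 + 3 —bump→ 5^5 + 3 = 3128 —(−1)→ 3127
3127 —HB5→ 5^5 + 2 —bump→ 6^6 + 2 = 46658 —(−1)→ 46657
46657 —HB6→ 6^6 + 1 —bump→ 7^7 + 1 = 823544 —(−1)→ 823543
823543 —HB7→ 7^7 —bump→ 8^8 = 16777216 —(−1)→ 16777215
16777215 —HB8→ 7·8^7 + 7·8^6 + 7·8^5 + 7·8^4 + 7·8^3 + 7·8^2 + 7·8 + 7 —bump→ 7·9^7 + 7·9^6 + 7·9^5 + 7·9^4 + 7·9^3 + 7·9^2 + 7·9 + 7 = 37665880 —(−1)→ 37665879
37665879 —HB9→ 7·9^7 + 7·9^6 + 7·9^5 + 7·9^4 + 7·9^3 + 7·9^2 + 7·9 + 6 —bump→ 7·10^7 + 7·10^6 + 7·10^5 + 7·10^4 + 7·10^3 + 7·10^2 + 7·10 + 6 = 77777776 —(−1)→ 77777775

7, 30, 259, 3127, 46657, 823543, 16777215, 37665879, 77777775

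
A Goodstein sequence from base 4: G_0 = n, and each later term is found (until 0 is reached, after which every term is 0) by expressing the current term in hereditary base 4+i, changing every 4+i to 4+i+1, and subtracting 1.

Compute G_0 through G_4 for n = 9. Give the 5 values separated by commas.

9, 10, 11, 11, 11

G_0=9  [base 4] 2·4 + 1  →[4↦5]→  2·5 + 1 = 11  −1 ⇒ G_1=10
G_1=10  [base 5] 2·5  →[5↦6]→  2·6 = 12  −1 ⇒ G_2=11
G_2=11  [base 6] 6 + 5  →[6↦7]→  7 + 5 = 12  −1 ⇒ G_3=11
G_3=11  [base 7] 7 + 4  →[7↦8]→  8 + 4 = 12  −1 ⇒ G_4=11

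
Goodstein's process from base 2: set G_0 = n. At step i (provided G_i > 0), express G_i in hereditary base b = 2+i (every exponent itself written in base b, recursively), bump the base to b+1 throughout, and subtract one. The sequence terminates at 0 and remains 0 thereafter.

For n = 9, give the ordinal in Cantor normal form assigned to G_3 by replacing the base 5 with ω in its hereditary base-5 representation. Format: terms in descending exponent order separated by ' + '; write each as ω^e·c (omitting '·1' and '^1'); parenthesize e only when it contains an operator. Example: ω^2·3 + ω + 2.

ω^ω·3 + ω^3·3 + ω^2·3 + ω·3 + 2

G_0=9  [base 2] 2^(2 + 1) + 1  →[2↦3]→  3^(3 + 1) + 1 = 82  −1 ⇒ G_1=81
G_1=81  [base 3] 3^(3 + 1)  →[3↦4]→  4^(4 + 1) = 1024  −1 ⇒ G_2=1023
G_2=1023  [base 4] 3·4^4 + 3·4^3 + 3·4^2 + 3·4 + 3  →[4↦5]→  3·5^5 + 3·5^3 + 3·5^2 + 3·5 + 3 = 9843  −1 ⇒ G_3=9842
G_3=9842  [base 5] 3·5^5 + 3·5^3 + 3·5^2 + 3·5 + 2  →[5↦6]→  3·6^6 + 3·6^3 + 3·6^2 + 3·6 + 2 = 140744  −1 ⇒ G_4=140743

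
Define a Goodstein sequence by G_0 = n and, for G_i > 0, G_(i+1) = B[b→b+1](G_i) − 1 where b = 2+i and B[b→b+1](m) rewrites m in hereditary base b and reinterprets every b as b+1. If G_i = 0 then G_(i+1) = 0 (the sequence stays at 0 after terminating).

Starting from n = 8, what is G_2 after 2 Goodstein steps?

553

step 0: 8 = 2^(2 + 1); sub 3 for 2: 3^(3 + 1); = 81; G_1 = 81−1 = 80
step 1: 80 = 2·3^3 + 2·3^2 + 2·3 + 2; sub 4 for 3: 2·4^4 + 2·4^2 + 2·4 + 2; = 554; G_2 = 554−1 = 553
step 2: 553 = 2·4^4 + 2·4^2 + 2·4 + 1; sub 5 for 4: 2·5^5 + 2·5^2 + 2·5 + 1; = 6311; G_3 = 6311−1 = 6310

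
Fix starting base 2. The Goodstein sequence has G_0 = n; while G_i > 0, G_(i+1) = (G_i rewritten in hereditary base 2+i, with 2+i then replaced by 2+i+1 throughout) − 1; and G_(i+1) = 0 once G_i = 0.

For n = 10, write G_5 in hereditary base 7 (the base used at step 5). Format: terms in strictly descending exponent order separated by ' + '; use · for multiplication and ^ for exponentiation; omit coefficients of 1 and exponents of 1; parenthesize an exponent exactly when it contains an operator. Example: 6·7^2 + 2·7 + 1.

5·7^7 + 5·7^5 + 5·7^4 + 5·7^3 + 5·7^2 + 5·7 + 4

(0) 10|_2 = 2^(2 + 1) + 2 ↦ 3^(3 + 1) + 3|_3 = 84 ⇒ 83
(1) 83|_3 = 3^(3 + 1) + 2 ↦ 4^(4 + 1) + 2|_4 = 1026 ⇒ 1025
(2) 1025|_4 = 4^(4 + 1) + 1 ↦ 5^(5 + 1) + 1|_5 = 15626 ⇒ 15625
(3) 15625|_5 = 5^(5 + 1) ↦ 6^(6 + 1)|_6 = 279936 ⇒ 279935
(4) 279935|_6 = 5·6^6 + 5·6^5 + 5·6^4 + 5·6^3 + 5·6^2 + 5·6 + 5 ↦ 5·7^7 + 5·7^5 + 5·7^4 + 5·7^3 + 5·7^2 + 5·7 + 5|_7 = 4215755 ⇒ 4215754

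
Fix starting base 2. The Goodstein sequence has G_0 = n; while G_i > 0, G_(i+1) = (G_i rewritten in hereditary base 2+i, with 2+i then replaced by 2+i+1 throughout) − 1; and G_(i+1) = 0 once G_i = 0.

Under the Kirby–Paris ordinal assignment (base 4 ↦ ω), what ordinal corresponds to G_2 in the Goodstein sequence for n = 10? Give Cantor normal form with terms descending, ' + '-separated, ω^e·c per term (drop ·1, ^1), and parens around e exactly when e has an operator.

10 —HB2→ 2^(2 + 1) + 2 —bump→ 3^(3 + 1) + 3 = 84 —(−1)→ 83
83 —HB3→ 3^(3 + 1) + 2 —bump→ 4^(4 + 1) + 2 = 1026 —(−1)→ 1025
1025 —HB4→ 4^(4 + 1) + 1 —bump→ 5^(5 + 1) + 1 = 15626 —(−1)→ 15625

ω^(ω + 1) + 1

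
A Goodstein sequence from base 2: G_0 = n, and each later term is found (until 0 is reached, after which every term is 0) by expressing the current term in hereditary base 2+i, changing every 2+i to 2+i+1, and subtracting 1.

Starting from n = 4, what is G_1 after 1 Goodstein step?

26

G_0 = 4. HB_2(4) = 2^2. Bump = 27. G_1 = 26.
G_1 = 26. HB_3(26) = 2·3^2 + 2·3 + 2. Bump = 42. G_2 = 41.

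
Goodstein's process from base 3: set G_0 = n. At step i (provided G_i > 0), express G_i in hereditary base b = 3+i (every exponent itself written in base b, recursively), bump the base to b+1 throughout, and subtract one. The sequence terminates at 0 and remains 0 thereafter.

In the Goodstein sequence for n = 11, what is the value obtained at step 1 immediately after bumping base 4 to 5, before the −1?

26

G_0 = 11. HB_3(11) = 3^2 + 2. Bump = 18. G_1 = 17.
G_1 = 17. HB_4(17) = 4^2 + 1. Bump = 26. G_2 = 25.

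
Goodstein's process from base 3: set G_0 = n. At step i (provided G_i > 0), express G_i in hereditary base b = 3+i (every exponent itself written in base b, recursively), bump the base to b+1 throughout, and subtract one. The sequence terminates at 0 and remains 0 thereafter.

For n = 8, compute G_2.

10

i=0: 8 = 2·3 + 2 (b=3); 3→4: 2·4 + 2 = 10; 10−1 = 9
i=1: 9 = 2·4 + 1 (b=4); 4→5: 2·5 + 1 = 11; 11−1 = 10
i=2: 10 = 2·5 (b=5); 5→6: 2·6 = 12; 12−1 = 11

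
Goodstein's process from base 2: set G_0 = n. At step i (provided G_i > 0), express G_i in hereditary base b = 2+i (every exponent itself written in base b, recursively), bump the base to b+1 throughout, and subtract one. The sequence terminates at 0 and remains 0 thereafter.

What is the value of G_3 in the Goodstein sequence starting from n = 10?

i=0: 10 = 2^(2 + 1) + 2 (b=2); 2→3: 3^(3 + 1) + 3 = 84; 84−1 = 83
i=1: 83 = 3^(3 + 1) + 2 (b=3); 3→4: 4^(4 + 1) + 2 = 1026; 1026−1 = 1025
i=2: 1025 = 4^(4 + 1) + 1 (b=4); 4→5: 5^(5 + 1) + 1 = 15626; 15626−1 = 15625

15625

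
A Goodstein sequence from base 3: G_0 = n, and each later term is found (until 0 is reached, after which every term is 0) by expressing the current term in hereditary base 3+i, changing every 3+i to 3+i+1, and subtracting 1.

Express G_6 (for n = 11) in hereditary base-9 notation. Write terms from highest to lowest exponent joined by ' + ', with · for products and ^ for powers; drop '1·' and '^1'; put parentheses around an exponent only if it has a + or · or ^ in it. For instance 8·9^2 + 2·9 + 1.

5·9 + 2

step 0: 11 = 3^2 + 2; sub 4 for 3: 4^2 + 2; = 18; G_1 = 18−1 = 17
step 1: 17 = 4^2 + 1; sub 5 for 4: 5^2 + 1; = 26; G_2 = 26−1 = 25
step 2: 25 = 5^2; sub 6 for 5: 6^2; = 36; G_3 = 36−1 = 35
step 3: 35 = 5·6 + 5; sub 7 for 6: 5·7 + 5; = 40; G_4 = 40−1 = 39
step 4: 39 = 5·7 + 4; sub 8 for 7: 5·8 + 4; = 44; G_5 = 44−1 = 43
step 5: 43 = 5·8 + 3; sub 9 for 8: 5·9 + 3; = 48; G_6 = 48−1 = 47
step 6: 47 = 5·9 + 2; sub 10 for 9: 5·10 + 2; = 52; G_7 = 52−1 = 51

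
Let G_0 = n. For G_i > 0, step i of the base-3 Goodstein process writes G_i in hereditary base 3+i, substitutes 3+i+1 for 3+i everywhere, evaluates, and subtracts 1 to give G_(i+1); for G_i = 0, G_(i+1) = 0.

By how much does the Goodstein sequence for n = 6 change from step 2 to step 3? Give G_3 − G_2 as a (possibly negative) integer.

0

(0) 6|_3 = 2·3 ↦ 2·4|_4 = 8 ⇒ 7
(1) 7|_4 = 4 + 3 ↦ 5 + 3|_5 = 8 ⇒ 7
(2) 7|_5 = 5 + 2 ↦ 6 + 2|_6 = 8 ⇒ 7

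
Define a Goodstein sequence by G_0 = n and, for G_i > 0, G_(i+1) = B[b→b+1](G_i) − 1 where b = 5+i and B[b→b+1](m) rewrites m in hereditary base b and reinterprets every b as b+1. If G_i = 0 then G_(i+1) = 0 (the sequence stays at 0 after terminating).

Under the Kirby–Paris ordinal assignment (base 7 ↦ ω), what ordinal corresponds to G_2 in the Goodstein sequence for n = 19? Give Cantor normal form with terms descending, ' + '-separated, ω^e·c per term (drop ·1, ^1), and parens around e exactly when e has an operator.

i=0: 19 = 3·5 + 4 (b=5); 5→6: 3·6 + 4 = 22; 22−1 = 21
i=1: 21 = 3·6 + 3 (b=6); 6→7: 3·7 + 3 = 24; 24−1 = 23
i=2: 23 = 3·7 + 2 (b=7); 7→8: 3·8 + 2 = 26; 26−1 = 25

ω·3 + 2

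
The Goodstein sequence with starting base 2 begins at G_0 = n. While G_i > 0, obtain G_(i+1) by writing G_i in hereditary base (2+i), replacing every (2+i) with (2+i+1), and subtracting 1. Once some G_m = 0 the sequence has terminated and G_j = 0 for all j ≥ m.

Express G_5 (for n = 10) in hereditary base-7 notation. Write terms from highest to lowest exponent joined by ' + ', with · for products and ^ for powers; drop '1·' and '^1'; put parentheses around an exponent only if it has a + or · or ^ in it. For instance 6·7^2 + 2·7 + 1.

5·7^7 + 5·7^5 + 5·7^4 + 5·7^3 + 5·7^2 + 5·7 + 4

10 —HB2→ 2^(2 + 1) + 2 —bump→ 3^(3 + 1) + 3 = 84 —(−1)→ 83
83 —HB3→ 3^(3 + 1) + 2 —bump→ 4^(4 + 1) + 2 = 1026 —(−1)→ 1025
1025 —HB4→ 4^(4 + 1) + 1 —bump→ 5^(5 + 1) + 1 = 15626 —(−1)→ 15625
15625 —HB5→ 5^(5 + 1) —bump→ 6^(6 + 1) = 279936 —(−1)→ 279935
279935 —HB6→ 5·6^6 + 5·6^5 + 5·6^4 + 5·6^3 + 5·6^2 + 5·6 + 5 —bump→ 5·7^7 + 5·7^5 + 5·7^4 + 5·7^3 + 5·7^2 + 5·7 + 5 = 4215755 —(−1)→ 4215754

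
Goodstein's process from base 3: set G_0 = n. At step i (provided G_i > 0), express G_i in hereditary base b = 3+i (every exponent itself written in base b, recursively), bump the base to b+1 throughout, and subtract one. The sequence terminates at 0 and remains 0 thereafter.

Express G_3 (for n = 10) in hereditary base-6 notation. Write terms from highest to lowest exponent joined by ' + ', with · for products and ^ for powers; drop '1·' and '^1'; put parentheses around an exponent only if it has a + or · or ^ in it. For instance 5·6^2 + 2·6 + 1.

G_0=10  [base 3] 3^2 + 1  →[3↦4]→  4^2 + 1 = 17  −1 ⇒ G_1=16
G_1=16  [base 4] 4^2  →[4↦5]→  5^2 = 25  −1 ⇒ G_2=24
G_2=24  [base 5] 4·5 + 4  →[5↦6]→  4·6 + 4 = 28  −1 ⇒ G_3=27
G_3=27  [base 6] 4·6 + 3  →[6↦7]→  4·7 + 3 = 31  −1 ⇒ G_4=30

4·6 + 3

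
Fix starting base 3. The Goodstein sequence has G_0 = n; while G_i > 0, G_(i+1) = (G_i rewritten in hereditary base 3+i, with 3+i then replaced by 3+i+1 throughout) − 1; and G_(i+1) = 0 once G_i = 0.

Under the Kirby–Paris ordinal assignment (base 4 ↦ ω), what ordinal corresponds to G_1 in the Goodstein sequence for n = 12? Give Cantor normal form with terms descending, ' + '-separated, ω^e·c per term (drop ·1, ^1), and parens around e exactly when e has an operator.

ω^2 + 3

12 —HB3→ 3^2 + 3 —bump→ 4^2 + 4 = 20 —(−1)→ 19
19 —HB4→ 4^2 + 3 —bump→ 5^2 + 3 = 28 —(−1)→ 27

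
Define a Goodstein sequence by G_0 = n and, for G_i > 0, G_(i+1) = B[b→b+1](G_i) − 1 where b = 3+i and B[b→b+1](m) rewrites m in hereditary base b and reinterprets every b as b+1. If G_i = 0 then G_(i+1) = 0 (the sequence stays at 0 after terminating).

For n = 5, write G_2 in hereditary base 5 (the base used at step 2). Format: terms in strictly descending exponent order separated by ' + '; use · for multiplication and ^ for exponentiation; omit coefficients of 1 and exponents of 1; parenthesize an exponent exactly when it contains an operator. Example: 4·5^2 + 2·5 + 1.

5

i=0: 5 = 3 + 2 (b=3); 3→4: 4 + 2 = 6; 6−1 = 5
i=1: 5 = 4 + 1 (b=4); 4→5: 5 + 1 = 6; 6−1 = 5
i=2: 5 = 5 (b=5); 5→6: 6 = 6; 6−1 = 5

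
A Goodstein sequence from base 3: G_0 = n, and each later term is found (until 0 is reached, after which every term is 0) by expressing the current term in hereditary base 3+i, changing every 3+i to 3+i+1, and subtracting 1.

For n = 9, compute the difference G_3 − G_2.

2

step 0: 9 = 3^2; sub 4 for 3: 4^2; = 16; G_1 = 16−1 = 15
step 1: 15 = 3·4 + 3; sub 5 for 4: 3·5 + 3; = 18; G_2 = 18−1 = 17
step 2: 17 = 3·5 + 2; sub 6 for 5: 3·6 + 2; = 20; G_3 = 20−1 = 19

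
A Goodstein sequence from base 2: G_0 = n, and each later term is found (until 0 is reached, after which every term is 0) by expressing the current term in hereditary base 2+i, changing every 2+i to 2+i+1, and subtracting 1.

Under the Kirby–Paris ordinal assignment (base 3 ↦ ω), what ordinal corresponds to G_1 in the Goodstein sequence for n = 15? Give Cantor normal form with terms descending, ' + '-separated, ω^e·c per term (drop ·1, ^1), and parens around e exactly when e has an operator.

base 2: 15 = 2^(2 + 1) + 2^2 + 2 + 1; at 3: 3^(3 + 1) + 3^3 + 3 + 1 = 112; next = 111
base 3: 111 = 3^(3 + 1) + 3^3 + 3; at 4: 4^(4 + 1) + 4^4 + 4 = 1284; next = 1283

ω^(ω + 1) + ω^ω + ω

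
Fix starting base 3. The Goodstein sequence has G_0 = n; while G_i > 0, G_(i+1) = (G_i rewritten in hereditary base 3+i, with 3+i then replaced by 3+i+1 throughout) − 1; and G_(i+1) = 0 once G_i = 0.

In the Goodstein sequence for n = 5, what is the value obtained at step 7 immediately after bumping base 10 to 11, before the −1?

i=0: 5 = 3 + 2 (b=3); 3→4: 4 + 2 = 6; 6−1 = 5
i=1: 5 = 4 + 1 (b=4); 4→5: 5 + 1 = 6; 6−1 = 5
i=2: 5 = 5 (b=5); 5→6: 6 = 6; 6−1 = 5
i=3: 5 = 5 (b=6); 6→7: 5 = 5; 5−1 = 4
i=4: 4 = 4 (b=7); 7→8: 4 = 4; 4−1 = 3
i=5: 3 = 3 (b=8); 8→9: 3 = 3; 3−1 = 2
i=6: 2 = 2 (b=9); 9→10: 2 = 2; 2−1 = 1
i=7: 1 = 1 (b=10); 10→11: 1 = 1; 1−1 = 0

1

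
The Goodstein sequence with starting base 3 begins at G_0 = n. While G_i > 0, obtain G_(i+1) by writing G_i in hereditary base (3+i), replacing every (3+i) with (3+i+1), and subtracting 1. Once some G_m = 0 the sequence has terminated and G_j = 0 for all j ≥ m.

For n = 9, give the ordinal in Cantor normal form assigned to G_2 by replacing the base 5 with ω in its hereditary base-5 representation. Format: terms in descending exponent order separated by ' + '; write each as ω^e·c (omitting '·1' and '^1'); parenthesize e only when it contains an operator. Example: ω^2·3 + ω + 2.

G_0=9  [base 3] 3^2  →[3↦4]→  4^2 = 16  −1 ⇒ G_1=15
G_1=15  [base 4] 3·4 + 3  →[4↦5]→  3·5 + 3 = 18  −1 ⇒ G_2=17

ω·3 + 2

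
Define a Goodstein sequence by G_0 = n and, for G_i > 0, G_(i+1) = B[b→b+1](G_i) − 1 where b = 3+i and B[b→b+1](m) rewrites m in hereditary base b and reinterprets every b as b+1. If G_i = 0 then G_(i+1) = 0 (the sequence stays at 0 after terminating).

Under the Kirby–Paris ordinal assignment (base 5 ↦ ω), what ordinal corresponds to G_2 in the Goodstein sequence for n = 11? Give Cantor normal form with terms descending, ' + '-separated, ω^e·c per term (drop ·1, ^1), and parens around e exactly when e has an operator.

step 0: 11 = 3^2 + 2; sub 4 for 3: 4^2 + 2; = 18; G_1 = 18−1 = 17
step 1: 17 = 4^2 + 1; sub 5 for 4: 5^2 + 1; = 26; G_2 = 26−1 = 25
step 2: 25 = 5^2; sub 6 for 5: 6^2; = 36; G_3 = 36−1 = 35

ω^2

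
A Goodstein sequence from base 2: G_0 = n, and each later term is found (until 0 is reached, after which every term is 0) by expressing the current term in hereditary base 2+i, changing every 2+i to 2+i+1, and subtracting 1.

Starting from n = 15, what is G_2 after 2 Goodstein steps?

base 2: 15 = 2^(2 + 1) + 2^2 + 2 + 1; at 3: 3^(3 + 1) + 3^3 + 3 + 1 = 112; next = 111
base 3: 111 = 3^(3 + 1) + 3^3 + 3; at 4: 4^(4 + 1) + 4^4 + 4 = 1284; next = 1283

1283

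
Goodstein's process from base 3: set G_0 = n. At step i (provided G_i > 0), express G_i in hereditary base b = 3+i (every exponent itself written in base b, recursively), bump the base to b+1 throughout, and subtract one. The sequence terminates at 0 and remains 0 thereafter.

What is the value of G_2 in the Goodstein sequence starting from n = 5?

5

5 —HB3→ 3 + 2 —bump→ 4 + 2 = 6 —(−1)→ 5
5 —HB4→ 4 + 1 —bump→ 5 + 1 = 6 —(−1)→ 5
5 —HB5→ 5 —bump→ 6 = 6 —(−1)→ 5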